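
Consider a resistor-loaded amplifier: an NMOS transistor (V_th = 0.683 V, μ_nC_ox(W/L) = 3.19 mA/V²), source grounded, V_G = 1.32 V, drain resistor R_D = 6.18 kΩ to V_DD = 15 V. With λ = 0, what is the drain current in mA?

V_GS = V_G = 1.32 V, so V_ov = 1.32 − 0.683 = 0.637 V.
Assume saturation: I_D = ½ k_n V_ov² = 0.5 × 3.19 × 0.637² = 0.647 mA, giving V_DS = V_DD − I_D R_D = 15 − 0.647 × 6.18 = 11 V.
V_DS = 11 V ≥ V_ov = 0.637 V, confirming saturation.

I_D = 0.647 mA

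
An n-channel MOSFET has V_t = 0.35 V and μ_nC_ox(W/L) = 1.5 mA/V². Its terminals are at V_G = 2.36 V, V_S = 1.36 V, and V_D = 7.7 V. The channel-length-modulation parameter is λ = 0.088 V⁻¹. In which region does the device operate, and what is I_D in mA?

Saturation; I_D = 0.494 mA

V_GS = V_G − V_S = 2.36 − 1.36 = 1 V; V_DS = V_D − V_S = 7.7 − 1.36 = 6.34 V.
V_ov = V_GS − V_t = 1 − 0.35 = 0.65 V.
Since V_DS = 6.34 V ≥ V_ov = 0.65 V, the device is in saturation.
I_D = ½ k_n V_ov² (1 + λ V_DS) = 0.5 × 1.5 × 0.65² × (1 + 0.088 × 6.34) = 0.494 mA.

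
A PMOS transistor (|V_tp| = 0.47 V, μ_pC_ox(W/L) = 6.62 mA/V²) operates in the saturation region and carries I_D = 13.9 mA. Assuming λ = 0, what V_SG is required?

V_SG = 2.52 V

In saturation I_D = ½ k_p (V_SG − |V_tp|)², so V_SG − |V_tp| = √(2 I_D / k_p) = √(2 × 13.9 / 6.62) = 2.05 V.
V_SG = 0.47 + 2.05 = 2.52 V.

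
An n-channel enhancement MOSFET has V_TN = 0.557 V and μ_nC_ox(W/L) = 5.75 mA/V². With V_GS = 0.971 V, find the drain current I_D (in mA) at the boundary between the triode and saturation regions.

I_D = 0.493 mA

At the boundary V_DS = V_ov = V_GS − V_TN = 0.971 − 0.557 = 0.414 V.
I_D = ½ k_n V_ov² = 0.5 × 5.75 × 0.414² = 0.493 mA.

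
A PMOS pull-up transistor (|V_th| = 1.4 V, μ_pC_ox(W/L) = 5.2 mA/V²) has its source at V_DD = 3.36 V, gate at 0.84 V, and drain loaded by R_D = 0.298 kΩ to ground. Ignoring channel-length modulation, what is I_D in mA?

V_SG = V_DD − V_G = 3.36 − 0.84 = 2.52 V, so V_ov = 2.52 − 1.4 = 1.12 V.
Assume saturation: I_D = ½ k_p V_ov² = 0.5 × 5.2 × 1.12² = 3.26 mA, giving V_SD = V_DD − I_D R_D = 3.36 − 3.26 × 0.298 = 2.39 V.
V_SD = 2.39 V ≥ V_ov = 1.12 V, confirming saturation.

I_D = 3.26 mA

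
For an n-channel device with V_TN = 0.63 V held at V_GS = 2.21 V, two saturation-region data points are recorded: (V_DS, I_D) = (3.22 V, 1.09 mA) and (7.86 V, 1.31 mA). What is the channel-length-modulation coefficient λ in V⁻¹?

With V_GS fixed, I_D ∝ (1 + λ V_DS) in saturation, so I_D2/I_D1 = (1 + λ V_DS2)/(1 + λ V_DS1).
1.31/1.09 = 1.202 = (1 + 7.86 λ)/(1 + 3.22 λ).
Solving: λ (I_D1 V_DS2 − I_D2 V_DS1) = I_D2 − I_D1, so λ = (1.31 − 1.09) / (1.09 × 7.86 − 1.31 × 3.22) = 0.22 / 4.35 = 0.0506 V⁻¹.

λ = 0.0506 V⁻¹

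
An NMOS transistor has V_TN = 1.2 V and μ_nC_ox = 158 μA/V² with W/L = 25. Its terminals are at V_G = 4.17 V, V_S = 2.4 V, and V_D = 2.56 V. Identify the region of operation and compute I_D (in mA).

V_GS = V_G − V_S = 4.17 − 2.4 = 1.77 V; V_DS = V_D − V_S = 2.56 − 2.4 = 0.16 V.
k_n = μ_nC_ox · (W/L) = 3.95 mA/V².
V_ov = V_GS − V_TN = 1.77 − 1.2 = 0.57 V.
Since V_DS = 0.16 V < V_ov = 0.57 V, the device is in the triode region.
I_D = k_n [V_ov · V_DS − ½ V_DS²] = 3.95 × [0.57 × 0.16 − 0.5 × 0.16²] = 0.31 mA.

Triode; I_D = 0.310 mA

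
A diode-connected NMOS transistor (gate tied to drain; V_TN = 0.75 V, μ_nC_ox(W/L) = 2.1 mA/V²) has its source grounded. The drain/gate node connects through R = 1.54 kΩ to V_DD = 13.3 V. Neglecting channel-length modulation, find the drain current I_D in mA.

With gate tied to drain, V_GS = V_DS ≥ V_GS − V_TN, so the device is in saturation.
KCL at the drain: ½ k_n (V_GS − V_TN)² = (V_DD − V_GS)/R.
Let x = V_GS − 0.75. Then 1.62 x² + x − 12.55 = 0, giving x = 2.49 V (positive root), so V_GS = 3.24 V.
I_D = (V_DD − V_GS)/R = (13.3 − 3.24) / 1.54 = 6.53 mA.

I_D = 6.53 mA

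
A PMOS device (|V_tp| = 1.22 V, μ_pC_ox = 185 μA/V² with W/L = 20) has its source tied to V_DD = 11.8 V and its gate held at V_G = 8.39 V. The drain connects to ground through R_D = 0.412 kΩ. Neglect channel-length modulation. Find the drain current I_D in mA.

V_SG = V_DD − V_G = 11.8 − 8.39 = 3.41 V, so V_ov = 3.41 − 1.22 = 2.19 V.
k_p = μ_pC_ox · (W/L) = 3.7 mA/V².
Assume saturation: I_D = ½ k_p V_ov² = 0.5 × 3.7 × 2.19² = 8.87 mA, giving V_SD = V_DD − I_D R_D = 11.8 − 8.87 × 0.412 = 8.14 V.
V_SD = 8.14 V ≥ V_ov = 2.19 V, confirming saturation.

I_D = 8.87 mA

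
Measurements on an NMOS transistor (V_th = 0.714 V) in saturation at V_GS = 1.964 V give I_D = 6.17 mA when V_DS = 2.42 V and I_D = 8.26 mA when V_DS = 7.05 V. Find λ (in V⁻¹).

With V_GS fixed, I_D ∝ (1 + λ V_DS) in saturation, so I_D2/I_D1 = (1 + λ V_DS2)/(1 + λ V_DS1).
8.26/6.17 = 1.339 = (1 + 7.05 λ)/(1 + 2.42 λ).
Solving: λ (I_D1 V_DS2 − I_D2 V_DS1) = I_D2 − I_D1, so λ = (8.26 − 6.17) / (6.17 × 7.05 − 8.26 × 2.42) = 2.09 / 23.5 = 0.0889 V⁻¹.

λ = 0.0889 V⁻¹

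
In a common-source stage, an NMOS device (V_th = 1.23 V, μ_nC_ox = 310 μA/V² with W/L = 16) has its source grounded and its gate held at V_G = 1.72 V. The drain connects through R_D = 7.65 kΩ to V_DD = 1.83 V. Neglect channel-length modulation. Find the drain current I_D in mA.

I_D = 0.226 mA

V_GS = V_G = 1.72 V, so V_ov = 1.72 − 1.23 = 0.49 V.
k_n = μ_nC_ox · (W/L) = 4.96 mA/V².
Assume saturation: I_D = ½ k_n V_ov² = 0.5 × 4.96 × 0.49² = 0.595 mA, giving V_DS = V_DD − I_D R_D = 1.83 − 0.595 × 7.65 = -2.73 V.
But -2.73 V < V_ov = 0.49 V, so the device is actually in triode.
In triode I_D = k_n[V_ov V_DS − ½ V_DS²] and I_D = (V_DD − V_DS)/R_D. Equating: 19 V_DS² − 19.59 V_DS + 1.83 = 0, giving V_DS = 0.104 V (the root below V_ov).
I_D = (1.83 − 0.104) / 7.65 = 0.226 mA.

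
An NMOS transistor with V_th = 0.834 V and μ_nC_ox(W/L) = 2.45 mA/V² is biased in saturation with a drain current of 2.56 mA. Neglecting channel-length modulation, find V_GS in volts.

V_GS = 2.28 V

In saturation I_D = ½ k_n (V_GS − V_th)², so V_GS − V_th = √(2 I_D / k_n) = √(2 × 2.56 / 2.45) = 1.45 V.
V_GS = 0.834 + 1.45 = 2.28 V.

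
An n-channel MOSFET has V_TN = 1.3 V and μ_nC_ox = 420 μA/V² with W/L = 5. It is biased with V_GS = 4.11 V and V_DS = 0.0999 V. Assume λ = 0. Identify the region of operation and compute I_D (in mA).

k_n = μ_nC_ox · (W/L) = 2.1 mA/V².
V_ov = V_GS − V_TN = 4.11 − 1.3 = 2.81 V.
Since V_DS = 0.0999 V < V_ov = 2.81 V, the device is in the triode region.
I_D = k_n [V_ov · V_DS − ½ V_DS²] = 2.1 × [2.81 × 0.0999 − 0.5 × 0.0999²] = 0.579 mA.

Triode; I_D = 0.579 mA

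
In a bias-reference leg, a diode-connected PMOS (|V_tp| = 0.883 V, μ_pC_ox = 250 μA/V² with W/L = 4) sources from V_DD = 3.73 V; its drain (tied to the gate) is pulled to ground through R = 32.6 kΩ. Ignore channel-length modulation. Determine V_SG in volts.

With gate tied to drain, V_SG = V_SD ≥ V_SG − |V_tp|, so the device is in saturation.
k_p = μ_pC_ox · (W/L) = 1 mA/V².
KCL at the drain: ½ k_p (V_SG − |V_tp|)² = (V_DD − V_SG)/R.
Let x = V_SG − 0.883. Then 16.3 x² + x − 2.847 = 0, giving x = 0.388 V (positive root), so V_SG = 1.27 V.
I_D = (V_DD − V_SG)/R = (3.73 − 1.27) / 32.6 = 0.0754 mA.

V_SG = 1.27 V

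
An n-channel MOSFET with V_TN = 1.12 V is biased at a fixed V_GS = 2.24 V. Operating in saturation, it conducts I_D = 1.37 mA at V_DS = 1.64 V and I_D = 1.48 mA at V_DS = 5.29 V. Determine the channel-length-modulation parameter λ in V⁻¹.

With V_GS fixed, I_D ∝ (1 + λ V_DS) in saturation, so I_D2/I_D1 = (1 + λ V_DS2)/(1 + λ V_DS1).
1.48/1.37 = 1.08 = (1 + 5.29 λ)/(1 + 1.64 λ).
Solving: λ (I_D1 V_DS2 − I_D2 V_DS1) = I_D2 − I_D1, so λ = (1.48 − 1.37) / (1.37 × 5.29 − 1.48 × 1.64) = 0.11 / 4.82 = 0.0228 V⁻¹.

λ = 0.0228 V⁻¹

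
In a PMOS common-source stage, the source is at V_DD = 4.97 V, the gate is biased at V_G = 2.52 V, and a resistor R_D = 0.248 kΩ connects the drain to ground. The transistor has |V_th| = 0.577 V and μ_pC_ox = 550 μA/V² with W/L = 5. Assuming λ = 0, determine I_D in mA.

I_D = 4.82 mA

V_SG = V_DD − V_G = 4.97 − 2.52 = 2.45 V, so V_ov = 2.45 − 0.577 = 1.87 V.
k_p = μ_pC_ox · (W/L) = 2.75 mA/V².
Assume saturation: I_D = ½ k_p V_ov² = 0.5 × 2.75 × 1.87² = 4.82 mA, giving V_SD = V_DD − I_D R_D = 4.97 − 4.82 × 0.248 = 3.77 V.
V_SD = 3.77 V ≥ V_ov = 1.87 V, confirming saturation.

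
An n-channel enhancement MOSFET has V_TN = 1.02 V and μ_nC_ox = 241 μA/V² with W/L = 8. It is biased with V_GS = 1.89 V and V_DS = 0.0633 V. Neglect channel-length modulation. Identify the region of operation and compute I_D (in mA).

Triode; I_D = 0.102 mA

k_n = μ_nC_ox · (W/L) = 1.928 mA/V².
V_ov = V_GS − V_TN = 1.89 − 1.02 = 0.87 V.
Since V_DS = 0.0633 V < V_ov = 0.87 V, the device is in the triode region.
I_D = k_n [V_ov · V_DS − ½ V_DS²] = 1.928 × [0.87 × 0.0633 − 0.5 × 0.0633²] = 0.102 mA.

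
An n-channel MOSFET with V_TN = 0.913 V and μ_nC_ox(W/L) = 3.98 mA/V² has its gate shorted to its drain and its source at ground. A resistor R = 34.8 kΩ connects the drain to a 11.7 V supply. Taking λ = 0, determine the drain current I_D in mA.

With gate tied to drain, V_GS = V_DS ≥ V_GS − V_TN, so the device is in saturation.
KCL at the drain: ½ k_n (V_GS − V_TN)² = (V_DD − V_GS)/R.
Let x = V_GS − 0.913. Then 69.3 x² + x − 10.79 = 0, giving x = 0.388 V (positive root), so V_GS = 1.3 V.
I_D = (V_DD − V_GS)/R = (11.7 − 1.3) / 34.8 = 0.299 mA.

I_D = 0.299 mA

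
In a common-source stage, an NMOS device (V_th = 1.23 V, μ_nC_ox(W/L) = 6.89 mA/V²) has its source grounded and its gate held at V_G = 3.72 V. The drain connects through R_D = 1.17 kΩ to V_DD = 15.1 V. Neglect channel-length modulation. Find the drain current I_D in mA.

I_D = 12.2 mA

V_GS = V_G = 3.72 V, so V_ov = 3.72 − 1.23 = 2.49 V.
Assume saturation: I_D = ½ k_n V_ov² = 0.5 × 6.89 × 2.49² = 21.4 mA, giving V_DS = V_DD − I_D R_D = 15.1 − 21.4 × 1.17 = -9.89 V.
But -9.89 V < V_ov = 2.49 V, so the device is actually in triode.
In triode I_D = k_n[V_ov V_DS − ½ V_DS²] and I_D = (V_DD − V_DS)/R_D. Equating: 4.03 V_DS² − 21.07 V_DS + 15.1 = 0, giving V_DS = 0.857 V (the root below V_ov).
I_D = (15.1 − 0.857) / 1.17 = 12.2 mA.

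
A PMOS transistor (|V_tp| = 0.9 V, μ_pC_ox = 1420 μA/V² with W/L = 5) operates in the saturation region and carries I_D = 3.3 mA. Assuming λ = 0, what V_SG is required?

V_SG = 1.86 V

k_p = μ_pC_ox · (W/L) = 7.1 mA/V².
In saturation I_D = ½ k_p (V_SG − |V_tp|)², so V_SG − |V_tp| = √(2 I_D / k_p) = √(2 × 3.3 / 7.1) = 0.964 V.
V_SG = 0.9 + 0.964 = 1.86 V.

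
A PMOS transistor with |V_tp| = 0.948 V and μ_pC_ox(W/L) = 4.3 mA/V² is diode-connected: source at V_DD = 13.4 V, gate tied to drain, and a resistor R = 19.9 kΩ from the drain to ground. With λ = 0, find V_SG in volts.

With gate tied to drain, V_SG = V_SD ≥ V_SG − |V_tp|, so the device is in saturation.
KCL at the drain: ½ k_p (V_SG − |V_tp|)² = (V_DD − V_SG)/R.
Let x = V_SG − 0.948. Then 42.8 x² + x − 12.45 = 0, giving x = 0.528 V (positive root), so V_SG = 1.48 V.
I_D = (V_DD − V_SG)/R = (13.4 − 1.48) / 19.9 = 0.599 mA.

V_SG = 1.48 V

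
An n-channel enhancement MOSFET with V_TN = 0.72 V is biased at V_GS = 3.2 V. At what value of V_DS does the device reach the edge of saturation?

The boundary between triode and saturation is V_DS = V_GS − V_TN = V_ov.
V_ov = 3.2 − 0.72 = 2.48 V.

V_DS,sat = 2.48 V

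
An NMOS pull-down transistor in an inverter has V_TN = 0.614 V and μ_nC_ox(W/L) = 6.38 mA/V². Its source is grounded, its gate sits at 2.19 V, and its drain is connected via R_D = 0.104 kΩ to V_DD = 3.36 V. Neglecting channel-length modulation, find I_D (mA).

I_D = 7.92 mA

V_GS = V_G = 2.19 V, so V_ov = 2.19 − 0.614 = 1.58 V.
Assume saturation: I_D = ½ k_n V_ov² = 0.5 × 6.38 × 1.58² = 7.92 mA, giving V_DS = V_DD − I_D R_D = 3.36 − 7.92 × 0.104 = 2.54 V.
V_DS = 2.54 V ≥ V_ov = 1.58 V, confirming saturation.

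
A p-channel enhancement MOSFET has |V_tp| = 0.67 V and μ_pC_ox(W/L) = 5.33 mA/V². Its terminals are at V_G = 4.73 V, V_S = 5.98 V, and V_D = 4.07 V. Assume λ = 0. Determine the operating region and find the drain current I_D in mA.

V_SG = V_S − V_G = 5.98 − 4.73 = 1.25 V; V_SD = V_S − V_D = 5.98 − 4.07 = 1.91 V.
V_ov = V_SG − |V_tp| = 1.25 − 0.67 = 0.58 V.
Since V_SD = 1.91 V ≥ V_ov = 0.58 V, the device is in saturation.
I_D = ½ k_p V_ov² = 0.5 × 5.33 × 0.58² = 0.897 mA.

Saturation; I_D = 0.897 mA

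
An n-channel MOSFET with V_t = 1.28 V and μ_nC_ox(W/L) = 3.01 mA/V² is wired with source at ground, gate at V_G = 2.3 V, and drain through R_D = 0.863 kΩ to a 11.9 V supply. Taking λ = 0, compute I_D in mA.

V_GS = V_G = 2.3 V, so V_ov = 2.3 − 1.28 = 1.02 V.
Assume saturation: I_D = ½ k_n V_ov² = 0.5 × 3.01 × 1.02² = 1.57 mA, giving V_DS = V_DD − I_D R_D = 11.9 − 1.57 × 0.863 = 10.5 V.
V_DS = 10.5 V ≥ V_ov = 1.02 V, confirming saturation.

I_D = 1.57 mA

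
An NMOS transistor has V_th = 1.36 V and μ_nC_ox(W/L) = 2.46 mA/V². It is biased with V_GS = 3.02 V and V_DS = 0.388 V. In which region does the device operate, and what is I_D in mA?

Triode; I_D = 1.40 mA

V_ov = V_GS − V_th = 3.02 − 1.36 = 1.66 V.
Since V_DS = 0.388 V < V_ov = 1.66 V, the device is in the triode region.
I_D = k_n [V_ov · V_DS − ½ V_DS²] = 2.46 × [1.66 × 0.388 − 0.5 × 0.388²] = 1.4 mA.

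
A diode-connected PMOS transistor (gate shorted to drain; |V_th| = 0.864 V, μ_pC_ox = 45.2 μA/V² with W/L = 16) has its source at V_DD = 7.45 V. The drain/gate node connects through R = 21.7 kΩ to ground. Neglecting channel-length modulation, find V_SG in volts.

V_SG = 1.72 V

With gate tied to drain, V_SG = V_SD ≥ V_SG − |V_th|, so the device is in saturation.
k_p = μ_pC_ox · (W/L) = 0.7232 mA/V².
KCL at the drain: ½ k_p (V_SG − |V_th|)² = (V_DD − V_SG)/R.
Let x = V_SG − 0.864. Then 7.85 x² + x − 6.586 = 0, giving x = 0.855 V (positive root), so V_SG = 1.72 V.
I_D = (V_DD − V_SG)/R = (7.45 − 1.72) / 21.7 = 0.264 mA.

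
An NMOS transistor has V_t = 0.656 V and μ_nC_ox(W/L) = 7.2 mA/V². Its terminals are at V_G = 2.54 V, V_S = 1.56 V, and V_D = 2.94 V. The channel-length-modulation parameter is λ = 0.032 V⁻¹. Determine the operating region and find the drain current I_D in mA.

Saturation; I_D = 0.395 mA

V_GS = V_G − V_S = 2.54 − 1.56 = 0.98 V; V_DS = V_D − V_S = 2.94 − 1.56 = 1.38 V.
V_ov = V_GS − V_t = 0.98 − 0.656 = 0.324 V.
Since V_DS = 1.38 V ≥ V_ov = 0.324 V, the device is in saturation.
I_D = ½ k_n V_ov² (1 + λ V_DS) = 0.5 × 7.2 × 0.324² × (1 + 0.032 × 1.38) = 0.395 mA.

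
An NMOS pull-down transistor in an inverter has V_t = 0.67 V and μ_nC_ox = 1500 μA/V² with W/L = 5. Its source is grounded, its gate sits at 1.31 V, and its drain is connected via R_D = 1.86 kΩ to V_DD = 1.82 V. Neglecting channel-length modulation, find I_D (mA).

V_GS = V_G = 1.31 V, so V_ov = 1.31 − 0.67 = 0.64 V.
k_n = μ_nC_ox · (W/L) = 7.5 mA/V².
Assume saturation: I_D = ½ k_n V_ov² = 0.5 × 7.5 × 0.64² = 1.54 mA, giving V_DS = V_DD − I_D R_D = 1.82 − 1.54 × 1.86 = -1.04 V.
But -1.04 V < V_ov = 0.64 V, so the device is actually in triode.
In triode I_D = k_n[V_ov V_DS − ½ V_DS²] and I_D = (V_DD − V_DS)/R_D. Equating: 6.98 V_DS² − 9.928 V_DS + 1.82 = 0, giving V_DS = 0.216 V (the root below V_ov).
I_D = (1.82 − 0.216) / 1.86 = 0.862 mA.

I_D = 0.862 mA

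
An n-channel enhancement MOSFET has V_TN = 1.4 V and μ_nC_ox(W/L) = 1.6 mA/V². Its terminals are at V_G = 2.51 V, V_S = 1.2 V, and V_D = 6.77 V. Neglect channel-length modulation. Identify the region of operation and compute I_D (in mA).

V_GS = V_G − V_S = 2.51 − 1.2 = 1.31 V; V_DS = V_D − V_S = 6.77 − 1.2 = 5.57 V.
V_GS = 1.31 V < V_TN = 1.4 V, so the transistor is in cutoff.

Cutoff; I_D = 0 mA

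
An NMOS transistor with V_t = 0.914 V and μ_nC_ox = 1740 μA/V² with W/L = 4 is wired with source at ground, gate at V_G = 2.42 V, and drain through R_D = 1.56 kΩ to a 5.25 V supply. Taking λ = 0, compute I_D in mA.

I_D = 3.15 mA

V_GS = V_G = 2.42 V, so V_ov = 2.42 − 0.914 = 1.51 V.
k_n = μ_nC_ox · (W/L) = 6.96 mA/V².
Assume saturation: I_D = ½ k_n V_ov² = 0.5 × 6.96 × 1.51² = 7.89 mA, giving V_DS = V_DD − I_D R_D = 5.25 − 7.89 × 1.56 = -7.06 V.
But -7.06 V < V_ov = 1.51 V, so the device is actually in triode.
In triode I_D = k_n[V_ov V_DS − ½ V_DS²] and I_D = (V_DD − V_DS)/R_D. Equating: 5.43 V_DS² − 17.35 V_DS + 5.25 = 0, giving V_DS = 0.338 V (the root below V_ov).
I_D = (5.25 − 0.338) / 1.56 = 3.15 mA.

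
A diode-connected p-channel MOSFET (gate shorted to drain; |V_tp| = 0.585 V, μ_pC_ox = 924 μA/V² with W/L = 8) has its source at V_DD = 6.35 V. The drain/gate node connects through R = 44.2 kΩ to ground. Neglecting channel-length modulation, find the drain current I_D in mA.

With gate tied to drain, V_SG = V_SD ≥ V_SG − |V_tp|, so the device is in saturation.
k_p = μ_pC_ox · (W/L) = 7.392 mA/V².
KCL at the drain: ½ k_p (V_SG − |V_tp|)² = (V_DD − V_SG)/R.
Let x = V_SG − 0.585. Then 163 x² + x − 5.765 = 0, giving x = 0.185 V (positive root), so V_SG = 0.77 V.
I_D = (V_DD − V_SG)/R = (6.35 − 0.77) / 44.2 = 0.126 mA.

I_D = 0.126 mA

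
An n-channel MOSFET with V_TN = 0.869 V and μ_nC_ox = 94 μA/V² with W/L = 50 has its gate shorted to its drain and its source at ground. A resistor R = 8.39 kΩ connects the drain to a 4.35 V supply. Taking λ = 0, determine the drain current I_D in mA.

With gate tied to drain, V_GS = V_DS ≥ V_GS − V_TN, so the device is in saturation.
k_n = μ_nC_ox · (W/L) = 4.7 mA/V².
KCL at the drain: ½ k_n (V_GS − V_TN)² = (V_DD − V_GS)/R.
Let x = V_GS − 0.869. Then 19.7 x² + x − 3.481 = 0, giving x = 0.396 V (positive root), so V_GS = 1.26 V.
I_D = (V_DD − V_GS)/R = (4.35 − 1.26) / 8.39 = 0.368 mA.

I_D = 0.368 mA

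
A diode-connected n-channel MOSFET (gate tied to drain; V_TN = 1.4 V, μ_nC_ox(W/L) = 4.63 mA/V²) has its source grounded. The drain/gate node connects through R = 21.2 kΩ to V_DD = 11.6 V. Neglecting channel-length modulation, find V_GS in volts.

With gate tied to drain, V_GS = V_DS ≥ V_GS − V_TN, so the device is in saturation.
KCL at the drain: ½ k_n (V_GS − V_TN)² = (V_DD − V_GS)/R.
Let x = V_GS − 1.4. Then 49.1 x² + x − 10.2 = 0, giving x = 0.446 V (positive root), so V_GS = 1.85 V.
I_D = (V_DD − V_GS)/R = (11.6 − 1.85) / 21.2 = 0.46 mA.

V_GS = 1.85 V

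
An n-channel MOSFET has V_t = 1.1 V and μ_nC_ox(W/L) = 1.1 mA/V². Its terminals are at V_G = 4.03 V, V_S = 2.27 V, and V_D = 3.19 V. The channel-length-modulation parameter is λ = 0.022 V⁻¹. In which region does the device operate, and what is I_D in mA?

V_GS = V_G − V_S = 4.03 − 2.27 = 1.76 V; V_DS = V_D − V_S = 3.19 − 2.27 = 0.92 V.
V_ov = V_GS − V_t = 1.76 − 1.1 = 0.66 V.
Since V_DS = 0.92 V ≥ V_ov = 0.66 V, the device is in saturation.
I_D = ½ k_n V_ov² (1 + λ V_DS) = 0.5 × 1.1 × 0.66² × (1 + 0.022 × 0.92) = 0.244 mA.

Saturation; I_D = 0.244 mA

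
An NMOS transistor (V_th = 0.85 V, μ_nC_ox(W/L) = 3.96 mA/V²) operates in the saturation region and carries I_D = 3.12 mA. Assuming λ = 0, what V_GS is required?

In saturation I_D = ½ k_n (V_GS − V_th)², so V_GS − V_th = √(2 I_D / k_n) = √(2 × 3.12 / 3.96) = 1.26 V.
V_GS = 0.85 + 1.26 = 2.11 V.

V_GS = 2.11 V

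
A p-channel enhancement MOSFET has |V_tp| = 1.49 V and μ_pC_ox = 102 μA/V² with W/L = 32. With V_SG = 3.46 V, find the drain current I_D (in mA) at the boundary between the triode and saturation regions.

I_D = 6.33 mA

At the boundary V_SD = V_ov = V_SG − |V_tp| = 3.46 − 1.49 = 1.97 V.
k_p = μ_pC_ox · (W/L) = 3.264 mA/V².
I_D = ½ k_p V_ov² = 0.5 × 3.264 × 1.97² = 6.33 mA.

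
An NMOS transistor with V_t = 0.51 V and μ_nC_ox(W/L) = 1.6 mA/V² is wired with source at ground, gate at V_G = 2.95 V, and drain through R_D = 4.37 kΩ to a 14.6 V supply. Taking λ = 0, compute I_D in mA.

I_D = 3.11 mA

V_GS = V_G = 2.95 V, so V_ov = 2.95 − 0.51 = 2.44 V.
Assume saturation: I_D = ½ k_n V_ov² = 0.5 × 1.6 × 2.44² = 4.76 mA, giving V_DS = V_DD − I_D R_D = 14.6 − 4.76 × 4.37 = -6.21 V.
But -6.21 V < V_ov = 2.44 V, so the device is actually in triode.
In triode I_D = k_n[V_ov V_DS − ½ V_DS²] and I_D = (V_DD − V_DS)/R_D. Equating: 3.5 V_DS² − 18.06 V_DS + 14.6 = 0, giving V_DS = 1 V (the root below V_ov).
I_D = (14.6 − 1) / 4.37 = 3.11 mA.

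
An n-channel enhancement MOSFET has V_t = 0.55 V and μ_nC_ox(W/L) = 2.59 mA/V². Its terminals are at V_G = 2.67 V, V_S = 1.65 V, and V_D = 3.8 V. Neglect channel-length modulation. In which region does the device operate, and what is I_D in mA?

V_GS = V_G − V_S = 2.67 − 1.65 = 1.02 V; V_DS = V_D − V_S = 3.8 − 1.65 = 2.15 V.
V_ov = V_GS − V_t = 1.02 − 0.55 = 0.47 V.
Since V_DS = 2.15 V ≥ V_ov = 0.47 V, the device is in saturation.
I_D = ½ k_n V_ov² = 0.5 × 2.59 × 0.47² = 0.286 mA.

Saturation; I_D = 0.286 mA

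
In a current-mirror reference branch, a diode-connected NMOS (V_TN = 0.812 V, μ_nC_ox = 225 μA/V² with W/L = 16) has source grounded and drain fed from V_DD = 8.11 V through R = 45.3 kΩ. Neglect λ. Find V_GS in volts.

With gate tied to drain, V_GS = V_DS ≥ V_GS − V_TN, so the device is in saturation.
k_n = μ_nC_ox · (W/L) = 3.6 mA/V².
KCL at the drain: ½ k_n (V_GS − V_TN)² = (V_DD − V_GS)/R.
Let x = V_GS − 0.812. Then 81.5 x² + x − 7.298 = 0, giving x = 0.293 V (positive root), so V_GS = 1.11 V.
I_D = (V_DD − V_GS)/R = (8.11 − 1.11) / 45.3 = 0.155 mA.

V_GS = 1.11 V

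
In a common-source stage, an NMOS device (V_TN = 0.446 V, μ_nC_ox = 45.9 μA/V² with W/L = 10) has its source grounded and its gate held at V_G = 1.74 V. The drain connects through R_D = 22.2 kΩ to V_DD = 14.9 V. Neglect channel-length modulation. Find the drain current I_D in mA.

V_GS = V_G = 1.74 V, so V_ov = 1.74 − 0.446 = 1.29 V.
k_n = μ_nC_ox · (W/L) = 0.459 mA/V².
Assume saturation: I_D = ½ k_n V_ov² = 0.5 × 0.459 × 1.29² = 0.384 mA, giving V_DS = V_DD − I_D R_D = 14.9 − 0.384 × 22.2 = 6.37 V.
V_DS = 6.37 V ≥ V_ov = 1.29 V, confirming saturation.

I_D = 0.384 mA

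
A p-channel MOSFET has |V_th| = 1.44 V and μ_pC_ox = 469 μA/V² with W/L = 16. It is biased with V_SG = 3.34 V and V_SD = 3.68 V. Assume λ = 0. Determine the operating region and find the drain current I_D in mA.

Saturation; I_D = 13.5 mA

k_p = μ_pC_ox · (W/L) = 7.504 mA/V².
V_ov = V_SG − |V_th| = 3.34 − 1.44 = 1.9 V.
Since V_SD = 3.68 V ≥ V_ov = 1.9 V, the device is in saturation.
I_D = ½ k_p V_ov² = 0.5 × 7.504 × 1.9² = 13.5 mA.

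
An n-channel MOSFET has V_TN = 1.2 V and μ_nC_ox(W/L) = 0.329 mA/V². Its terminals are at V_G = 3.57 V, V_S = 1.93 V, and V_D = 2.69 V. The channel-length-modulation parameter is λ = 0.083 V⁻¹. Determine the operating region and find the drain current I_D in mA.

V_GS = V_G − V_S = 3.57 − 1.93 = 1.64 V; V_DS = V_D − V_S = 2.69 − 1.93 = 0.76 V.
V_ov = V_GS − V_TN = 1.64 − 1.2 = 0.44 V.
Since V_DS = 0.76 V ≥ V_ov = 0.44 V, the device is in saturation.
I_D = ½ k_n V_ov² (1 + λ V_DS) = 0.5 × 0.329 × 0.44² × (1 + 0.083 × 0.76) = 0.0339 mA.

Saturation; I_D = 0.0339 mA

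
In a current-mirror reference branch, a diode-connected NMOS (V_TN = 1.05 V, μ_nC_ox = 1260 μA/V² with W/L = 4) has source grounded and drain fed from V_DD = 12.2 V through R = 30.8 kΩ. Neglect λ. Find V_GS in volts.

V_GS = 1.42 V

With gate tied to drain, V_GS = V_DS ≥ V_GS − V_TN, so the device is in saturation.
k_n = μ_nC_ox · (W/L) = 5.04 mA/V².
KCL at the drain: ½ k_n (V_GS − V_TN)² = (V_DD − V_GS)/R.
Let x = V_GS − 1.05. Then 77.6 x² + x − 11.15 = 0, giving x = 0.373 V (positive root), so V_GS = 1.42 V.
I_D = (V_DD − V_GS)/R = (12.2 − 1.42) / 30.8 = 0.35 mA.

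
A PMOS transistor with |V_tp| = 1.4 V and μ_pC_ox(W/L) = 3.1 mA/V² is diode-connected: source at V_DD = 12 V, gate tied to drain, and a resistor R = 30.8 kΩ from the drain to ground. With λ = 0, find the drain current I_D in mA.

With gate tied to drain, V_SG = V_SD ≥ V_SG − |V_tp|, so the device is in saturation.
KCL at the drain: ½ k_p (V_SG − |V_tp|)² = (V_DD − V_SG)/R.
Let x = V_SG − 1.4. Then 47.7 x² + x − 10.6 = 0, giving x = 0.461 V (positive root), so V_SG = 1.86 V.
I_D = (V_DD − V_SG)/R = (12 − 1.86) / 30.8 = 0.329 mA.

I_D = 0.329 mA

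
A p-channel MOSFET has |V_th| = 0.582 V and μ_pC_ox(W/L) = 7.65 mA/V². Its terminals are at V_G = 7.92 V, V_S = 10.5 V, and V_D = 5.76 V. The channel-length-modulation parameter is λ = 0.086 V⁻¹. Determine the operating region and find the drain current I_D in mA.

Saturation; I_D = 21.5 mA

V_SG = V_S − V_G = 10.5 − 7.92 = 2.58 V; V_SD = V_S − V_D = 10.5 − 5.76 = 4.74 V.
V_ov = V_SG − |V_th| = 2.58 − 0.582 = 2 V.
Since V_SD = 4.74 V ≥ V_ov = 2 V, the device is in saturation.
I_D = ½ k_p V_ov² (1 + λ V_SD) = 0.5 × 7.65 × 2² × (1 + 0.086 × 4.74) = 21.5 mA.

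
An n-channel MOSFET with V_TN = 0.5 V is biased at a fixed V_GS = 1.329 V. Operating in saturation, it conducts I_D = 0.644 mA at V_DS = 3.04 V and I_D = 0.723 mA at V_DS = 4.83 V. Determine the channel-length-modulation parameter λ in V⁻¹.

With V_GS fixed, I_D ∝ (1 + λ V_DS) in saturation, so I_D2/I_D1 = (1 + λ V_DS2)/(1 + λ V_DS1).
0.723/0.644 = 1.123 = (1 + 4.83 λ)/(1 + 3.04 λ).
Solving: λ (I_D1 V_DS2 − I_D2 V_DS1) = I_D2 − I_D1, so λ = (0.723 − 0.644) / (0.644 × 4.83 − 0.723 × 3.04) = 0.079 / 0.913 = 0.0866 V⁻¹.

λ = 0.0866 V⁻¹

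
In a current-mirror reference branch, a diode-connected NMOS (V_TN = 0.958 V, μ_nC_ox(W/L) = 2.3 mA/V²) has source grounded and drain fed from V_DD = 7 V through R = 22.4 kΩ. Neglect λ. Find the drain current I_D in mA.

With gate tied to drain, V_GS = V_DS ≥ V_GS − V_TN, so the device is in saturation.
KCL at the drain: ½ k_n (V_GS − V_TN)² = (V_DD − V_GS)/R.
Let x = V_GS − 0.958. Then 25.8 x² + x − 6.042 = 0, giving x = 0.465 V (positive root), so V_GS = 1.42 V.
I_D = (V_DD − V_GS)/R = (7 − 1.42) / 22.4 = 0.249 mA.

I_D = 0.249 mA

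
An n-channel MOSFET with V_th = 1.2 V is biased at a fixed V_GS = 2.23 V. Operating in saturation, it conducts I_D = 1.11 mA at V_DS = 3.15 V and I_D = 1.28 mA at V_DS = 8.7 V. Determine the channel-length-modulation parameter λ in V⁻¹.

With V_GS fixed, I_D ∝ (1 + λ V_DS) in saturation, so I_D2/I_D1 = (1 + λ V_DS2)/(1 + λ V_DS1).
1.28/1.11 = 1.153 = (1 + 8.7 λ)/(1 + 3.15 λ).
Solving: λ (I_D1 V_DS2 − I_D2 V_DS1) = I_D2 − I_D1, so λ = (1.28 − 1.11) / (1.11 × 8.7 − 1.28 × 3.15) = 0.17 / 5.62 = 0.0302 V⁻¹.

λ = 0.0302 V⁻¹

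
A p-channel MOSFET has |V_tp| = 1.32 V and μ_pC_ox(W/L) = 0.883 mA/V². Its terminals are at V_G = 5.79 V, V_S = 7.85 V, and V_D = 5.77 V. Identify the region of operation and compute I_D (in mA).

Saturation; I_D = 0.242 mA

V_SG = V_S − V_G = 7.85 − 5.79 = 2.06 V; V_SD = V_S − V_D = 7.85 − 5.77 = 2.08 V.
V_ov = V_SG − |V_tp| = 2.06 − 1.32 = 0.74 V.
Since V_SD = 2.08 V ≥ V_ov = 0.74 V, the device is in saturation.
I_D = ½ k_p V_ov² = 0.5 × 0.883 × 0.74² = 0.242 mA.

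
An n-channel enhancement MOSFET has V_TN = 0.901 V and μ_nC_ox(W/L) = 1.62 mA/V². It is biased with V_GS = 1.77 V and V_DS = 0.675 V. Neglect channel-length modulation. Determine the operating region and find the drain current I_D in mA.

V_ov = V_GS − V_TN = 1.77 − 0.901 = 0.869 V.
Since V_DS = 0.675 V < V_ov = 0.869 V, the device is in the triode region.
I_D = k_n [V_ov · V_DS − ½ V_DS²] = 1.62 × [0.869 × 0.675 − 0.5 × 0.675²] = 0.581 mA.

Triode; I_D = 0.581 mA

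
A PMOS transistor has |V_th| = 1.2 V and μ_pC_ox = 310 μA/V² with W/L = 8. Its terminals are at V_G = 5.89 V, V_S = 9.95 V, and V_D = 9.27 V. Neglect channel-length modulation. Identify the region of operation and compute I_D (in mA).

Triode; I_D = 4.25 mA

V_SG = V_S − V_G = 9.95 − 5.89 = 4.06 V; V_SD = V_S − V_D = 9.95 − 9.27 = 0.68 V.
k_p = μ_pC_ox · (W/L) = 2.48 mA/V².
V_ov = V_SG − |V_th| = 4.06 − 1.2 = 2.86 V.
Since V_SD = 0.68 V < V_ov = 2.86 V, the device is in the triode region.
I_D = k_p [V_ov · V_SD − ½ V_SD²] = 2.48 × [2.86 × 0.68 − 0.5 × 0.68²] = 4.25 mA.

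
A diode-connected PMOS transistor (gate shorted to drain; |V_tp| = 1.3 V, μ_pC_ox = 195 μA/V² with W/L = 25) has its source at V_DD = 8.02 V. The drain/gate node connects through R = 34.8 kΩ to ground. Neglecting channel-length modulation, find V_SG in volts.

With gate tied to drain, V_SG = V_SD ≥ V_SG − |V_tp|, so the device is in saturation.
k_p = μ_pC_ox · (W/L) = 4.875 mA/V².
KCL at the drain: ½ k_p (V_SG − |V_tp|)² = (V_DD − V_SG)/R.
Let x = V_SG − 1.3. Then 84.8 x² + x − 6.72 = 0, giving x = 0.276 V (positive root), so V_SG = 1.58 V.
I_D = (V_DD − V_SG)/R = (8.02 − 1.58) / 34.8 = 0.185 mA.

V_SG = 1.58 V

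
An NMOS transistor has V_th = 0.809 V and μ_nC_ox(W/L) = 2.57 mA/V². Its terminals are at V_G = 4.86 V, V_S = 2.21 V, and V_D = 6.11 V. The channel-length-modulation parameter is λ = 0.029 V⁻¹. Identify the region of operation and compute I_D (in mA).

V_GS = V_G − V_S = 4.86 − 2.21 = 2.65 V; V_DS = V_D − V_S = 6.11 − 2.21 = 3.9 V.
V_ov = V_GS − V_th = 2.65 − 0.809 = 1.84 V.
Since V_DS = 3.9 V ≥ V_ov = 1.84 V, the device is in saturation.
I_D = ½ k_n V_ov² (1 + λ V_DS) = 0.5 × 2.57 × 1.84² × (1 + 0.029 × 3.9) = 4.85 mA.

Saturation; I_D = 4.85 mA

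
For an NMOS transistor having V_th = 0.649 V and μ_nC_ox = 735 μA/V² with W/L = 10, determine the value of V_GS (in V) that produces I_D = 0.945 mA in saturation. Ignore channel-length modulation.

V_GS = 1.16 V

k_n = μ_nC_ox · (W/L) = 7.35 mA/V².
In saturation I_D = ½ k_n (V_GS − V_th)², so V_GS − V_th = √(2 I_D / k_n) = √(2 × 0.945 / 7.35) = 0.507 V.
V_GS = 0.649 + 0.507 = 1.16 V.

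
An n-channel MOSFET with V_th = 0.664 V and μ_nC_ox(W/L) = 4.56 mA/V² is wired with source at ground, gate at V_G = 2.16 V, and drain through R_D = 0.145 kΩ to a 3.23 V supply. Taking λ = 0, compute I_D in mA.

V_GS = V_G = 2.16 V, so V_ov = 2.16 − 0.664 = 1.5 V.
Assume saturation: I_D = ½ k_n V_ov² = 0.5 × 4.56 × 1.5² = 5.1 mA, giving V_DS = V_DD − I_D R_D = 3.23 − 5.1 × 0.145 = 2.49 V.
V_DS = 2.49 V ≥ V_ov = 1.5 V, confirming saturation.

I_D = 5.10 mA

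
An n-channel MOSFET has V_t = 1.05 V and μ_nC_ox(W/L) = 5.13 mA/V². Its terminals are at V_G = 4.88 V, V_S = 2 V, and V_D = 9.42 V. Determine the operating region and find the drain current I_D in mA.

V_GS = V_G − V_S = 4.88 − 2 = 2.88 V; V_DS = V_D − V_S = 9.42 − 2 = 7.42 V.
V_ov = V_GS − V_t = 2.88 − 1.05 = 1.83 V.
Since V_DS = 7.42 V ≥ V_ov = 1.83 V, the device is in saturation.
I_D = ½ k_n V_ov² = 0.5 × 5.13 × 1.83² = 8.59 mA.

Saturation; I_D = 8.59 mA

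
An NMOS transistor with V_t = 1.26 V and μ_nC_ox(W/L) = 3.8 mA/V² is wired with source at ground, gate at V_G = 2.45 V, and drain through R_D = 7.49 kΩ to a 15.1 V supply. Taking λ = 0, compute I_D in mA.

I_D = 1.94 mA

V_GS = V_G = 2.45 V, so V_ov = 2.45 − 1.26 = 1.19 V.
Assume saturation: I_D = ½ k_n V_ov² = 0.5 × 3.8 × 1.19² = 2.69 mA, giving V_DS = V_DD − I_D R_D = 15.1 − 2.69 × 7.49 = -5.05 V.
But -5.05 V < V_ov = 1.19 V, so the device is actually in triode.
In triode I_D = k_n[V_ov V_DS − ½ V_DS²] and I_D = (V_DD − V_DS)/R_D. Equating: 14.2 V_DS² − 34.87 V_DS + 15.1 = 0, giving V_DS = 0.562 V (the root below V_ov).
I_D = (15.1 − 0.562) / 7.49 = 1.94 mA.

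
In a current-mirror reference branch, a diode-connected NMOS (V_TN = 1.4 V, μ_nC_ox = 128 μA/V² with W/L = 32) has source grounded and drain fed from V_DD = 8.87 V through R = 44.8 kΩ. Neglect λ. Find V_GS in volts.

With gate tied to drain, V_GS = V_DS ≥ V_GS − V_TN, so the device is in saturation.
k_n = μ_nC_ox · (W/L) = 4.096 mA/V².
KCL at the drain: ½ k_n (V_GS − V_TN)² = (V_DD − V_GS)/R.
Let x = V_GS − 1.4. Then 91.8 x² + x − 7.47 = 0, giving x = 0.28 V (positive root), so V_GS = 1.68 V.
I_D = (V_DD − V_GS)/R = (8.87 − 1.68) / 44.8 = 0.16 mA.

V_GS = 1.68 V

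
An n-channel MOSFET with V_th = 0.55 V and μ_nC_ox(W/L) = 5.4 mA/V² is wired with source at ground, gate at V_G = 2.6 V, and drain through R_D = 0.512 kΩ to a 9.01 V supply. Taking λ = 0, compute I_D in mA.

V_GS = V_G = 2.6 V, so V_ov = 2.6 − 0.55 = 2.05 V.
Assume saturation: I_D = ½ k_n V_ov² = 0.5 × 5.4 × 2.05² = 11.3 mA, giving V_DS = V_DD − I_D R_D = 9.01 − 11.3 × 0.512 = 3.2 V.
V_DS = 3.2 V ≥ V_ov = 2.05 V, confirming saturation.

I_D = 11.3 mA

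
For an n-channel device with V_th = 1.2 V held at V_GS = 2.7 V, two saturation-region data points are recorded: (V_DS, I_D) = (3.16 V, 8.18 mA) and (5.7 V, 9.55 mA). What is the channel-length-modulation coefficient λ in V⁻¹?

λ = 0.0833 V⁻¹

With V_GS fixed, I_D ∝ (1 + λ V_DS) in saturation, so I_D2/I_D1 = (1 + λ V_DS2)/(1 + λ V_DS1).
9.55/8.18 = 1.167 = (1 + 5.7 λ)/(1 + 3.16 λ).
Solving: λ (I_D1 V_DS2 − I_D2 V_DS1) = I_D2 − I_D1, so λ = (9.55 − 8.18) / (8.18 × 5.7 − 9.55 × 3.16) = 1.37 / 16.4 = 0.0833 V⁻¹.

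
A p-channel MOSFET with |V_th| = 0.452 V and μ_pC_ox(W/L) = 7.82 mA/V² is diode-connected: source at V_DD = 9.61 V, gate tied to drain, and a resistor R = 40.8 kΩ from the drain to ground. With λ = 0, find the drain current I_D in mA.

I_D = 0.219 mA

With gate tied to drain, V_SG = V_SD ≥ V_SG − |V_th|, so the device is in saturation.
KCL at the drain: ½ k_p (V_SG − |V_th|)² = (V_DD − V_SG)/R.
Let x = V_SG − 0.452. Then 160 x² + x − 9.158 = 0, giving x = 0.236 V (positive root), so V_SG = 0.688 V.
I_D = (V_DD − V_SG)/R = (9.61 − 0.688) / 40.8 = 0.219 mA.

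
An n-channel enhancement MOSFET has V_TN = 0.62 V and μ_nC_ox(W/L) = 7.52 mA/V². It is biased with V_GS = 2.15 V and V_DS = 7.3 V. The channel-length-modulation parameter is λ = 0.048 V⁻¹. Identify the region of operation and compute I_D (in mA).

V_ov = V_GS − V_TN = 2.15 − 0.62 = 1.53 V.
Since V_DS = 7.3 V ≥ V_ov = 1.53 V, the device is in saturation.
I_D = ½ k_n V_ov² (1 + λ V_DS) = 0.5 × 7.52 × 1.53² × (1 + 0.048 × 7.3) = 11.9 mA.

Saturation; I_D = 11.9 mA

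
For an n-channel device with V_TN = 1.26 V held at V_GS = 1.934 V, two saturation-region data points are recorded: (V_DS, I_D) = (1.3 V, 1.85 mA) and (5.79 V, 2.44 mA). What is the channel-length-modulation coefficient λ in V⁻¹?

λ = 0.0783 V⁻¹

With V_GS fixed, I_D ∝ (1 + λ V_DS) in saturation, so I_D2/I_D1 = (1 + λ V_DS2)/(1 + λ V_DS1).
2.44/1.85 = 1.319 = (1 + 5.79 λ)/(1 + 1.3 λ).
Solving: λ (I_D1 V_DS2 − I_D2 V_DS1) = I_D2 − I_D1, so λ = (2.44 − 1.85) / (1.85 × 5.79 − 2.44 × 1.3) = 0.59 / 7.54 = 0.0783 V⁻¹.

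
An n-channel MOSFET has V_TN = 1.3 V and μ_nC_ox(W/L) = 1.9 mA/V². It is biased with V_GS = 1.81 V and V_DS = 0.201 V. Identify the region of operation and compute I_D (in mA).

Triode; I_D = 0.156 mA

V_ov = V_GS − V_TN = 1.81 − 1.3 = 0.51 V.
Since V_DS = 0.201 V < V_ov = 0.51 V, the device is in the triode region.
I_D = k_n [V_ov · V_DS − ½ V_DS²] = 1.9 × [0.51 × 0.201 − 0.5 × 0.201²] = 0.156 mA.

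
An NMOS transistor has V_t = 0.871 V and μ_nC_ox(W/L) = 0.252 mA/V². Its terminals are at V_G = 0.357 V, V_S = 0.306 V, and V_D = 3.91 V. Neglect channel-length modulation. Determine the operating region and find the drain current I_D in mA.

V_GS = V_G − V_S = 0.357 − 0.306 = 0.051 V; V_DS = V_D − V_S = 3.91 − 0.306 = 3.6 V.
V_GS = 0.051 V < V_t = 0.871 V, so the transistor is in cutoff.

Cutoff; I_D = 0 mA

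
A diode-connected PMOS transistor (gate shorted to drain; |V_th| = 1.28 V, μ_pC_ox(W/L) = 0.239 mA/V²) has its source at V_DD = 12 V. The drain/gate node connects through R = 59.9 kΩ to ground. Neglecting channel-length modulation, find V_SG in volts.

V_SG = 2.44 V

With gate tied to drain, V_SG = V_SD ≥ V_SG − |V_th|, so the device is in saturation.
KCL at the drain: ½ k_p (V_SG − |V_th|)² = (V_DD − V_SG)/R.
Let x = V_SG − 1.28. Then 7.16 x² + x − 10.72 = 0, giving x = 1.16 V (positive root), so V_SG = 2.44 V.
I_D = (V_DD − V_SG)/R = (12 − 2.44) / 59.9 = 0.16 mA.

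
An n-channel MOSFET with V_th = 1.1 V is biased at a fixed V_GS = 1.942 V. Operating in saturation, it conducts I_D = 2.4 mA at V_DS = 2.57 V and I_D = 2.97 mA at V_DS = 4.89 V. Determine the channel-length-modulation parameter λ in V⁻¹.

λ = 0.139 V⁻¹

With V_GS fixed, I_D ∝ (1 + λ V_DS) in saturation, so I_D2/I_D1 = (1 + λ V_DS2)/(1 + λ V_DS1).
2.97/2.4 = 1.238 = (1 + 4.89 λ)/(1 + 2.57 λ).
Solving: λ (I_D1 V_DS2 − I_D2 V_DS1) = I_D2 − I_D1, so λ = (2.97 − 2.4) / (2.4 × 4.89 − 2.97 × 2.57) = 0.57 / 4.1 = 0.139 V⁻¹.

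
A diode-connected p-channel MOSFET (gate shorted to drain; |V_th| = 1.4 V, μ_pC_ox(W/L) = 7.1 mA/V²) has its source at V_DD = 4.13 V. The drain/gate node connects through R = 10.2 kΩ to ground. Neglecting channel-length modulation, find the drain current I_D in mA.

With gate tied to drain, V_SG = V_SD ≥ V_SG − |V_th|, so the device is in saturation.
KCL at the drain: ½ k_p (V_SG − |V_th|)² = (V_DD − V_SG)/R.
Let x = V_SG − 1.4. Then 36.2 x² + x − 2.73 = 0, giving x = 0.261 V (positive root), so V_SG = 1.66 V.
I_D = (V_DD − V_SG)/R = (4.13 − 1.66) / 10.2 = 0.242 mA.

I_D = 0.242 mA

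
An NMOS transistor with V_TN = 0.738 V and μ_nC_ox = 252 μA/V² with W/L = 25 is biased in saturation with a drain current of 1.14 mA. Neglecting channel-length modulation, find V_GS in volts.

V_GS = 1.34 V

k_n = μ_nC_ox · (W/L) = 6.3 mA/V².
In saturation I_D = ½ k_n (V_GS − V_TN)², so V_GS − V_TN = √(2 I_D / k_n) = √(2 × 1.14 / 6.3) = 0.602 V.
V_GS = 0.738 + 0.602 = 1.34 V.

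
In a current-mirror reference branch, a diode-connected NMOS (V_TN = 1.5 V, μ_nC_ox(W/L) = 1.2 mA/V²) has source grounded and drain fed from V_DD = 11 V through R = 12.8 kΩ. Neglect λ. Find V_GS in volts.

V_GS = 2.55 V

With gate tied to drain, V_GS = V_DS ≥ V_GS − V_TN, so the device is in saturation.
KCL at the drain: ½ k_n (V_GS − V_TN)² = (V_DD − V_GS)/R.
Let x = V_GS − 1.5. Then 7.68 x² + x − 9.5 = 0, giving x = 1.05 V (positive root), so V_GS = 2.55 V.
I_D = (V_DD − V_GS)/R = (11 − 2.55) / 12.8 = 0.66 mA.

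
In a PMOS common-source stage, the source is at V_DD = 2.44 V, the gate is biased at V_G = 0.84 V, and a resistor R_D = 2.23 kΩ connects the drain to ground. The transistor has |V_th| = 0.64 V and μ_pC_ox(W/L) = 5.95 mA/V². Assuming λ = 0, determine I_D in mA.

V_SG = V_DD − V_G = 2.44 − 0.84 = 1.6 V, so V_ov = 1.6 − 0.64 = 0.96 V.
Assume saturation: I_D = ½ k_p V_ov² = 0.5 × 5.95 × 0.96² = 2.74 mA, giving V_SD = V_DD − I_D R_D = 2.44 − 2.74 × 2.23 = -3.67 V.
But -3.67 V < V_ov = 0.96 V, so the device is actually in triode.
In triode I_D = k_p[V_ov V_SD − ½ V_SD²] and I_D = (V_DD − V_SD)/R_D. Equating: 6.63 V_SD² − 13.74 V_SD + 2.44 = 0, giving V_SD = 0.196 V (the root below V_ov).
I_D = (2.44 − 0.196) / 2.23 = 1.01 mA.

I_D = 1.01 mA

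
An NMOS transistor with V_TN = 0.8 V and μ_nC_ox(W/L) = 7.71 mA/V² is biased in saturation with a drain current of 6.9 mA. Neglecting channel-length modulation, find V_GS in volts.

In saturation I_D = ½ k_n (V_GS − V_TN)², so V_GS − V_TN = √(2 I_D / k_n) = √(2 × 6.9 / 7.71) = 1.34 V.
V_GS = 0.8 + 1.34 = 2.14 V.

V_GS = 2.14 V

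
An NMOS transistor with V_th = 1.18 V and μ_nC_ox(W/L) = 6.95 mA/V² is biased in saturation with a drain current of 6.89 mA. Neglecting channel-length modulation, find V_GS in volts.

In saturation I_D = ½ k_n (V_GS − V_th)², so V_GS − V_th = √(2 I_D / k_n) = √(2 × 6.89 / 6.95) = 1.41 V.
V_GS = 1.18 + 1.41 = 2.59 V.

V_GS = 2.59 V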